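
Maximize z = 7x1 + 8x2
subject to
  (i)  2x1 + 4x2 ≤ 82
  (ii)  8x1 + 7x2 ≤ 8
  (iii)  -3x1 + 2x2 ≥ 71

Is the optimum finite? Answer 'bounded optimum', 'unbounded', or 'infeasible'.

Corner points and z = 7x1 + 8x2:
  (-271/9, 320/9) → z = 221/3
  (-13, 16) → z = 37
The feasible region has finitely many vertices and no improving ray; the maximum is 221/3 at (-271/9, 320/9).

bounded optimum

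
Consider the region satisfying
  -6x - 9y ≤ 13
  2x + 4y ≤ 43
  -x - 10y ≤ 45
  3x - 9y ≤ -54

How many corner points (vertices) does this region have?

3

The feasible vertices (each the meet of two boundaries and inside every other half-plane) are:
  (-439/6, 142/3)
  (-67/9, 95/27)
  (57/10, 79/10)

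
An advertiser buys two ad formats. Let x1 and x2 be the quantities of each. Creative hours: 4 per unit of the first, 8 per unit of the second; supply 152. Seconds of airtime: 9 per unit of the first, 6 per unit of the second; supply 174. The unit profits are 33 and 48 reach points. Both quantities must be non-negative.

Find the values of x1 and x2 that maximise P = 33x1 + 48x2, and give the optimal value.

Vertices and P = 33x1 + 48x2:
  (0, 0) → P = 0
  (0, 19) → P = 912
  (58/3, 0) → P = 638
  (10, 14) → P = 1002

x1 = 10, x2 = 14, maximum P = 1002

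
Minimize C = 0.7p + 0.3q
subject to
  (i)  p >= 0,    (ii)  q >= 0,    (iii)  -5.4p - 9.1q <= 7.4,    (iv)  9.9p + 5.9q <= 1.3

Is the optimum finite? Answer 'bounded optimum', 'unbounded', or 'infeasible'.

Corner points and C = 0.7p + 0.3q:
  (0, 0) → C = 0
  (0, 13/59) → C = 39/590
  (13/99, 0) → C = 91/990
The feasible region has finitely many vertices and no improving ray; the minimum is 0 at (0, 0).

bounded optimum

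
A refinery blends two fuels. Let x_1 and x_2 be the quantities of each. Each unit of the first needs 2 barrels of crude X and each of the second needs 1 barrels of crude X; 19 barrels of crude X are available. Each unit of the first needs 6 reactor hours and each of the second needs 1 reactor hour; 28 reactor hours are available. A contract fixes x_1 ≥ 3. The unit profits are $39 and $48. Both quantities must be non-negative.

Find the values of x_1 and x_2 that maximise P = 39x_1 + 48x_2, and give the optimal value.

Feasible corners and P = 39x_1 + 48x_2:
  (14/3, 0) → P = 182
  (3, 0) → P = 117
  (3, 10) → P = 597

The optimum lies where 6x_1 + x_2 = 28 and x_1 = 3.
Solving simultaneously gives x_1 = 3, x_2 = 10.

x_1 = 3, x_2 = 10, maximum P = 597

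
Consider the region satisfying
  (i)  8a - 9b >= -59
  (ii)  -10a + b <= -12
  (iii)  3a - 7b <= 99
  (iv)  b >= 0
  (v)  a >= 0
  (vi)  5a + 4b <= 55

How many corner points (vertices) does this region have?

Intersecting each pair of boundary lines and keeping only the points that satisfy every inequality leaves:
  (167/82, 343/41)
  (37/11, 105/11)
  (6/5, 0)
  (11, 0)

4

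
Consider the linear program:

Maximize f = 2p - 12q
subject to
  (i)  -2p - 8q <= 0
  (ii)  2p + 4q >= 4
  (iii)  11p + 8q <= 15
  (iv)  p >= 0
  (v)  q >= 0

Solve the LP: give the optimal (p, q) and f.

p = 1, q = 1/2, maximum f = -4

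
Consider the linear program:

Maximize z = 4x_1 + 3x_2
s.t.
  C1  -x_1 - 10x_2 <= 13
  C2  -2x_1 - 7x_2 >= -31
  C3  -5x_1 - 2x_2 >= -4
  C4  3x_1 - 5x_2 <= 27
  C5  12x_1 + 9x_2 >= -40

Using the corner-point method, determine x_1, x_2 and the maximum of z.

x_1 = -34/31, x_2 = 147/31, maximum z = 305/31

Feasible corners and z = 4x_1 + 3x_2:
  (11/8, -23/16) → z = 19/16
  (-283/111, -116/111) → z = -40/3
  (-34/31, 147/31) → z = 305/31
  (-559/66, 226/33) → z = -40/3

The optimum lies where -2x_1 - 7x_2 = -31 and -5x_1 - 2x_2 = -4.
Solving simultaneously gives x_1 = -34/31, x_2 = 147/31.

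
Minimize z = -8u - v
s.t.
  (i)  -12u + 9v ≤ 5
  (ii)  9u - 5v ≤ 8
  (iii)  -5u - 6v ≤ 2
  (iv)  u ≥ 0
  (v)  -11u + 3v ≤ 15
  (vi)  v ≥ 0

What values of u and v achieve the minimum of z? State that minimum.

Extreme points and z = -8u - v:
  (97/21, 47/7) → z = -131/3
  (0, 5/9) → z = -5/9
  (8/9, 0) → z = -64/9
  (0, 0) → z = 0

u = 97/21, v = 47/7, minimum z = -131/3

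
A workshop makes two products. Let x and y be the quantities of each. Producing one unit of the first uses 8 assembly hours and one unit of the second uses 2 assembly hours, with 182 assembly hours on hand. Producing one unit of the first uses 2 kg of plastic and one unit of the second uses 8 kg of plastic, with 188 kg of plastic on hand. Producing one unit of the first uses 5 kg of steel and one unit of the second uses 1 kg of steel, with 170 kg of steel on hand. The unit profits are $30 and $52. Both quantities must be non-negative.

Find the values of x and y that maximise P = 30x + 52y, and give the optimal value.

Extreme points and P = 30x + 52y:
  (0, 0) → P = 0
  (0, 47/2) → P = 1222
  (91/4, 0) → P = 1365/2
  (18, 19) → P = 1528

x = 18, y = 19, maximum P = 1528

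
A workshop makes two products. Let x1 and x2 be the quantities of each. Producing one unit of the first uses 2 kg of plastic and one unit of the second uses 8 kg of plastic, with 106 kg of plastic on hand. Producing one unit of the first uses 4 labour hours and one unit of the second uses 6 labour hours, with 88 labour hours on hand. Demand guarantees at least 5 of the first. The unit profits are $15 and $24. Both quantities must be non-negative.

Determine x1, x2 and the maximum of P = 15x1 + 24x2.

Extreme points and P = 15x1 + 24x2:
  (22, 0) → P = 330
  (5, 0) → P = 75
  (5, 34/3) → P = 347

At the optimal vertex, 4x1 + 6x2 = 88 and x1 = 5.
Solving simultaneously gives x1 = 5, x2 = 34/3.

x1 = 5, x2 = 34/3, maximum P = 347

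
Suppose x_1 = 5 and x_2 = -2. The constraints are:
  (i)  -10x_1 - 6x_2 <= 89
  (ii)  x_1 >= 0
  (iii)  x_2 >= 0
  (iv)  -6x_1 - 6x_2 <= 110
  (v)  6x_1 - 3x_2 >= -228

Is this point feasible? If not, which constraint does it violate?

Constraint (iii): x_2 = -2, which is not ≥ 0. All other constraints are satisfied.

not feasible — violates (iii)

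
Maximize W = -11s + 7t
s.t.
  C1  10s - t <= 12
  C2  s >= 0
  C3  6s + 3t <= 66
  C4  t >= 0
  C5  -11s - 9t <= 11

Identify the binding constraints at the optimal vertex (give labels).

Feasible corners and W = -11s + 7t:
  (17/6, 49/3) → W = 499/6
  (6/5, 0) → W = -66/5
  (0, 22) → W = 154
  (0, 0) → W = 0

The maximum is at (0, 22). Substituting into each constraint, equality holds for C2 and C3; the remaining constraints have slack.

C2 and C3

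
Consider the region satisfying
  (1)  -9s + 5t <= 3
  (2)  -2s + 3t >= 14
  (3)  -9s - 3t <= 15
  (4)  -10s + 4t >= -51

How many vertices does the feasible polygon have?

3

Of the 6 pairwise boundary intersections, those satisfying every inequality are:
  (61/17, 120/17)
  (267/14, 489/14)
  (19/2, 11)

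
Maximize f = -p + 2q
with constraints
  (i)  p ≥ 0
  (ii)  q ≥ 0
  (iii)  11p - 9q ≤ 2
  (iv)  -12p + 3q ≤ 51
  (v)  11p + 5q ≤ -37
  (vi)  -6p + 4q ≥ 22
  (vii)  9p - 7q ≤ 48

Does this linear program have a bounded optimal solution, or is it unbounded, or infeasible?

infeasible

The boundaries p = 0 and -12p + 3q = 51 meet at (0, 17), but that point violates 11p + 5q ≤ -37. Every candidate vertex is excluded by some other constraint, so the feasible region is empty.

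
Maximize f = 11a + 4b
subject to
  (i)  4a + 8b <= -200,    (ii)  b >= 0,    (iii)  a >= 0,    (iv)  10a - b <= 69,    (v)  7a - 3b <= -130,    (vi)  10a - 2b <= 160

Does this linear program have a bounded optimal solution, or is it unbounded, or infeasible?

The boundaries 4a + 8b = -200 and b = 0 meet at (-50, 0), but that point violates a ≥ 0. Every candidate vertex is excluded by some other constraint, so the feasible region is empty.

infeasible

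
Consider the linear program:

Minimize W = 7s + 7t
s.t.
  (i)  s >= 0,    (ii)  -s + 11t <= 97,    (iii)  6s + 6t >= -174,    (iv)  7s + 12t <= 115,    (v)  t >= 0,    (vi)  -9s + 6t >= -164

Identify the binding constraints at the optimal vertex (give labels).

Extreme points and W = 7s + 7t:
  (0, 97/11) → W = 679/11
  (0, 0) → W = 0
  (101/89, 794/89) → W = 6265/89
  (115/7, 0) → W = 115

The minimum is at (0, 0). Substituting into each constraint, equality holds for (i) and (v); the remaining constraints have slack.

(i) and (v)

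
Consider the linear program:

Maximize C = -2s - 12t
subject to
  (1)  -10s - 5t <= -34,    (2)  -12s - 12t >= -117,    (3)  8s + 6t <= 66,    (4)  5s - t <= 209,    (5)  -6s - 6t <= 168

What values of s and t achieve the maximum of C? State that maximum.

s = 1079/35, t = -384/7, maximum C = 20882/35

Vertices and C = -2s - 12t:
  (-59/20, 127/10) → C = -293/2
  (1079/35, -384/7) → C = 20882/35
  (15/4, 6) → C = -159/2
  (660/19, -671/19) → C = 6732/19

The binding constraints are -10s - 5t = -34 and 5s - t = 209.
Solving simultaneously gives s = 1079/35, t = -384/7.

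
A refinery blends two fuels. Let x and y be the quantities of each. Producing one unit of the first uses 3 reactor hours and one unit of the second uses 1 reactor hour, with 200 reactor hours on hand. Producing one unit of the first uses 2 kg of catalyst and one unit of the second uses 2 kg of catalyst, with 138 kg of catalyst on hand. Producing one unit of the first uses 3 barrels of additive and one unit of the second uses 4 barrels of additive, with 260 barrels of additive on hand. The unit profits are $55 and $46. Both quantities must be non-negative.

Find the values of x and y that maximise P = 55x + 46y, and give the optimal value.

Extreme points and P = 55x + 46y:
  (0, 0) → P = 0
  (0, 65) → P = 2990
  (200/3, 0) → P = 11000/3
  (131/2, 7/2) → P = 7527/2
  (16, 53) → P = 3318

The optimum lies where 3x + y = 200 and 2x + 2y = 138.
Solving simultaneously gives x = 131/2, y = 7/2.

x = 131/2, y = 7/2, maximum P = 7527/2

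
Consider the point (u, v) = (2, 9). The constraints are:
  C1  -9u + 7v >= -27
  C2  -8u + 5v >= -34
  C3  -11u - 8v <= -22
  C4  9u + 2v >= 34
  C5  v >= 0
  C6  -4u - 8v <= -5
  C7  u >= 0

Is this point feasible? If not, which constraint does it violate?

feasible

C1: 45 ≥ -27 ✓
C2: 29 ≥ -34 ✓
C3: -94 ≤ -22 ✓
C4: 36 ≥ 34 ✓
C5: 9 ≥ 0 ✓
C6: -80 ≤ -5 ✓
C7: 2 ≥ 0 ✓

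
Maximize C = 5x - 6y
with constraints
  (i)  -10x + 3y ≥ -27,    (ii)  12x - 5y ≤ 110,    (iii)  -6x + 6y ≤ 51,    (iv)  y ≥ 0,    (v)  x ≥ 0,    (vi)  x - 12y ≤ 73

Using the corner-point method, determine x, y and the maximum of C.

x = 27/10, y = 0, maximum C = 27/2

Feasible corners and C = 5x - 6y:
  (15/2, 16) → C = -117/2
  (27/10, 0) → C = 27/2
  (0, 17/2) → C = -51
  (0, 0) → C = 0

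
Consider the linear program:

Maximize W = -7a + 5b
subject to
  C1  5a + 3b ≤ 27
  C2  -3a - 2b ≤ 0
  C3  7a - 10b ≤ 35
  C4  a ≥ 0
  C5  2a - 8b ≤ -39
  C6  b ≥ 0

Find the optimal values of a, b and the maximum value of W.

a = 0, b = 9, maximum W = 45

Corner points and W = -7a + 5b:
  (0, 9) → W = 45
  (99/46, 249/46) → W = 12
  (0, 39/8) → W = 195/8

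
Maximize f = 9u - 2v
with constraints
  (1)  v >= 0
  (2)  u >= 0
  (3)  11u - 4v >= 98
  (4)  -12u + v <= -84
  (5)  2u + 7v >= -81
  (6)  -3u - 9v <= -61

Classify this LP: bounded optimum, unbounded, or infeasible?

From the feasible point (61/3, 0), moving in the direction (1, 0) keeps every constraint satisfied while f increases without bound.

unbounded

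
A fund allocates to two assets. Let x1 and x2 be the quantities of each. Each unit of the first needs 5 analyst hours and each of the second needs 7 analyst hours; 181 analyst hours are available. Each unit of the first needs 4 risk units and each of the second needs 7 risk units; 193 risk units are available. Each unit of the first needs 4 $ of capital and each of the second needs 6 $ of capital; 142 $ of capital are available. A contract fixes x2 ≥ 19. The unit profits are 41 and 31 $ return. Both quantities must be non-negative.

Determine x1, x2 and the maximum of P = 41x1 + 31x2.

Corner points and P = 41x1 + 31x2:
  (0, 71/3) → P = 2201/3
  (0, 19) → P = 589
  (7, 19) → P = 876

The optimum lies where 4x1 + 6x2 = 142 and x2 = 19.
Solving simultaneously gives x1 = 7, x2 = 19.

x1 = 7, x2 = 19, maximum P = 876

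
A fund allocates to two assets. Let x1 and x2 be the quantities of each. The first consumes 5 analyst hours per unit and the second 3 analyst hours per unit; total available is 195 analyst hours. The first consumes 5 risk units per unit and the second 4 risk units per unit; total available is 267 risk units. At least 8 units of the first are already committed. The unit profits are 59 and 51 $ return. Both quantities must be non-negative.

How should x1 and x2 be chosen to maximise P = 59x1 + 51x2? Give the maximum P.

Feasible corners and P = 59x1 + 51x2:
  (39, 0) → P = 2301
  (8, 0) → P = 472
  (8, 155/3) → P = 3107

The optimum lies where 5x1 + 3x2 = 195 and x1 = 8.
Solving simultaneously gives x1 = 8, x2 = 155/3.

x1 = 8, x2 = 155/3, maximum P = 3107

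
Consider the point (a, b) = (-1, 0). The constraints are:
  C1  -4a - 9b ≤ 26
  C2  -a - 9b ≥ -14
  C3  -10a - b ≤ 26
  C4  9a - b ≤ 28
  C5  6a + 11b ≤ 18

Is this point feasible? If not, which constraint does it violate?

feasible

C1: 4 ≤ 26 ✓
C2: 1 ≥ -14 ✓
C3: 10 ≤ 26 ✓
C4: -9 ≤ 28 ✓
C5: -6 ≤ 18 ✓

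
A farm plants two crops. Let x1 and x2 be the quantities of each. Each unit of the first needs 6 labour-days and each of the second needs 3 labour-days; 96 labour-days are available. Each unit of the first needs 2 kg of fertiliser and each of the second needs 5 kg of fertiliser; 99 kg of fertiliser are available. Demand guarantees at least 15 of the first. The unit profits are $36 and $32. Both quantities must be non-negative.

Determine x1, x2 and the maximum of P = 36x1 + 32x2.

Feasible corners and P = 36x1 + 32x2:
  (16, 0) → P = 576
  (15, 0) → P = 540
  (15, 2) → P = 604

The optimum lies where 6x1 + 3x2 = 96 and x1 = 15.
Solving simultaneously gives x1 = 15, x2 = 2.

x1 = 15, x2 = 2, maximum P = 604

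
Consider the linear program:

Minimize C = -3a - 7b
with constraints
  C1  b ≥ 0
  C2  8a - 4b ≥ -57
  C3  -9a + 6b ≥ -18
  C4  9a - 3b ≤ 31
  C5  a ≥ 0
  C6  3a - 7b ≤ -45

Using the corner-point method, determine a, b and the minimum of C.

Vertices and C = -3a - 7b:
  (295/12, 761/12) → C = -1553/3
  (0, 57/4) → C = -399/4
  (176/27, 83/9) → C = -757/9
  (0, 45/7) → C = -45

a = 295/12, b = 761/12, minimum C = -1553/3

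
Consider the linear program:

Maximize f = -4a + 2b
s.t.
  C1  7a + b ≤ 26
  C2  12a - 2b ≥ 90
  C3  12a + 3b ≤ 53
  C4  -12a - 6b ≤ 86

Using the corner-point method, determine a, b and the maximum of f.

a = 71/13, b = -159/13, maximum f = -602/13

Feasible corners and f = -4a + 2b:
  (71/13, -159/13) → f = -602/13
  (121/15, -457/15) → f = -466/5
  (23/6, -22) → f = -178/3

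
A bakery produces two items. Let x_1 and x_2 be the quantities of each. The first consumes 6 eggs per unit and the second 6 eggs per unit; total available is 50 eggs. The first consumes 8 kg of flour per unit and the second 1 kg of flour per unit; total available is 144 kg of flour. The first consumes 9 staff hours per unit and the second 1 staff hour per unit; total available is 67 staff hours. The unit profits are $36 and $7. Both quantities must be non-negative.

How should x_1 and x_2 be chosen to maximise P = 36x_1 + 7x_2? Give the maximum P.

x_1 = 22/3, x_2 = 1, maximum P = 271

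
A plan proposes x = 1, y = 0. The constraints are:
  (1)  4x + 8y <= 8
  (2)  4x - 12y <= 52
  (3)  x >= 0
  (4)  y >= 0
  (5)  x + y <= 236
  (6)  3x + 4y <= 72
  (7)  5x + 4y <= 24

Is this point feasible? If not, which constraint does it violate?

feasible

(1): 4 ≤ 8 ✓
(2): 4 ≤ 52 ✓
(3): 1 ≥ 0 ✓
(4): 0 ≥ 0 ✓
(5): 1 ≤ 236 ✓
(6): 3 ≤ 72 ✓
(7): 5 ≤ 24 ✓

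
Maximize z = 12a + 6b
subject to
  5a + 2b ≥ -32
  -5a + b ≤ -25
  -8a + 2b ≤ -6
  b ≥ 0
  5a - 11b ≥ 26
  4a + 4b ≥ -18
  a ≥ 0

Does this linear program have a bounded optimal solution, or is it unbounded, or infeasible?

From the feasible point (26/5, 0), moving in the direction (11, 5) keeps every constraint satisfied while z increases without bound.

unbounded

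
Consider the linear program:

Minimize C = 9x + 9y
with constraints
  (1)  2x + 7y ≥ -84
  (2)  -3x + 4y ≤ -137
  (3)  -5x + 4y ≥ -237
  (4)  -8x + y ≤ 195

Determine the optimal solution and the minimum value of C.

Extreme points and C = 9x + 9y:
  (623/29, -526/29) → C = 873/29
  (1323/43, -894/43) → C = 3861/43
  (50, 13/4) → C = 1917/4

x = 623/29, y = -526/29, minimum C = 873/29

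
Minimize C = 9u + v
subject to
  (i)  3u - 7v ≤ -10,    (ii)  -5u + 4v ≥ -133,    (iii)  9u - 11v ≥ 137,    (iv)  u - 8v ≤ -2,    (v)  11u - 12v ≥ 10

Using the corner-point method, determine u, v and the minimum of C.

The binding constraints are 3u - 7v = -10 and 9u - 11v = 137.
Solving simultaneously gives u = 1069/30, v = 167/10.

u = 1069/30, v = 167/10, minimum C = 1687/5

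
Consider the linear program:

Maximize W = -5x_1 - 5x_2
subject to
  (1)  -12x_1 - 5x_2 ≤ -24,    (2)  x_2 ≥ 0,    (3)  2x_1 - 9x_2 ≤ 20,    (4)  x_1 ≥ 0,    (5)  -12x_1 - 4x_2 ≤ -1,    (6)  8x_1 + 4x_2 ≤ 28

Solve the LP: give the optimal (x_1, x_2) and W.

x_1 = 2, x_2 = 0, maximum W = -10

Corner points and W = -5x_1 - 5x_2:
  (2, 0) → W = -10
  (0, 24/5) → W = -24
  (7/2, 0) → W = -35/2
  (0, 7) → W = -35

At the optimal vertex, -12x_1 - 5x_2 = -24 and x_2 = 0.
Solving simultaneously gives x_1 = 2, x_2 = 0.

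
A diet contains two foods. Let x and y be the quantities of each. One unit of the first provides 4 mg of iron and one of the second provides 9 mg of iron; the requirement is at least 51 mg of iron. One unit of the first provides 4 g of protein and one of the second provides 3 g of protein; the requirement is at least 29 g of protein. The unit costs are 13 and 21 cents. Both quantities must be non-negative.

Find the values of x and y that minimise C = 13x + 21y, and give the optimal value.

The feasible region is unbounded (it extends along (0, 1), (1, 0)), but C strictly increases along every unbounded feasible direction, so there is no improving ray and the minimum is attained at a vertex.

At the optimal vertex, 4x + 9y = 51 and 4x + 3y = 29.
Solving simultaneously gives x = 9/2, y = 11/3.

x = 9/2, y = 11/3, minimum C = 271/2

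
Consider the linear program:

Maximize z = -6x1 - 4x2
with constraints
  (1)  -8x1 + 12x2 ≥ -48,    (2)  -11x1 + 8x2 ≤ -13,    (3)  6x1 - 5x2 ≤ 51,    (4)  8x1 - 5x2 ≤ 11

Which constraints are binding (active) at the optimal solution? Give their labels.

(1) and (2)

Feasible corners and z = -6x1 - 4x2:
  (-57/17, -106/17) → z = 766/17
  (-27/14, -37/7) → z = 229/7
  (23/9, 17/9) → z = -206/9

The maximum is at (-57/17, -106/17). Substituting into each constraint, equality holds for (1) and (2); the remaining constraints have slack.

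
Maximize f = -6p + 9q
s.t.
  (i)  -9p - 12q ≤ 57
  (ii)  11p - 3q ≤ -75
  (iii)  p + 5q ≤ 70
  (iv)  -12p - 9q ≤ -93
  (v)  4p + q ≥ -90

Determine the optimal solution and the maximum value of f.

Corner points and f = -6p + 9q:
  (-165/58, 845/58) → f = 8595/58
  (-44/15, 641/45) → f = 729/5
  (-55/17, 249/17) → f = 2571/17

p = -55/17, q = 249/17, maximum f = 2571/17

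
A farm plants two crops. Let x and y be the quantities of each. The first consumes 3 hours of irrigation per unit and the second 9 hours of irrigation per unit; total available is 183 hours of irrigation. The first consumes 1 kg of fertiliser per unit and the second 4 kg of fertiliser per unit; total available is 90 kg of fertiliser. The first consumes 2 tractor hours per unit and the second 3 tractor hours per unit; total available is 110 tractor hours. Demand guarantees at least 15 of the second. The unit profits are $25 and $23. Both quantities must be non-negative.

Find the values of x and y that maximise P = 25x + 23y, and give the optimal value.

x = 16, y = 15, maximum P = 745

Corner points and P = 25x + 23y:
  (0, 61/3) → P = 1403/3
  (0, 15) → P = 345
  (16, 15) → P = 745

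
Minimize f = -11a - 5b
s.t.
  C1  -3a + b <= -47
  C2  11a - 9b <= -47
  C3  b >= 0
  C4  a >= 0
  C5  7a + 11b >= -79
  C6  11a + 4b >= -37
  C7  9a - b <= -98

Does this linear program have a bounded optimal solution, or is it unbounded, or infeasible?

infeasible

The boundaries -3a + b = -47 and 11a - 9b = -47 meet at (235/8, 329/8), but that point violates 9a - b ≤ -98. Every candidate vertex is excluded by some other constraint, so the feasible region is empty.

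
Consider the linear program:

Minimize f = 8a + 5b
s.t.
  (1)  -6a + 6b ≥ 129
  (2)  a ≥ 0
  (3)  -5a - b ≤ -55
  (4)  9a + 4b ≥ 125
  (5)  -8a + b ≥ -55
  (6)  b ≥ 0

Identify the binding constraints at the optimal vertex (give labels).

(1) and (3)

Feasible corners and f = 8a + 5b:
  (67/12, 325/12) → f = 2161/12
  (153/14, 227/7) → f = 1747/7
  (0, 55) → f = 275
The feasible region is unbounded (it extends along (0, 1), (1, 8)), but f strictly increases along every unbounded feasible direction, so there is no improving ray and the minimum is attained at a vertex.

The minimum is at (67/12, 325/12). Substituting into each constraint, equality holds for (1) and (3); the remaining constraints have slack.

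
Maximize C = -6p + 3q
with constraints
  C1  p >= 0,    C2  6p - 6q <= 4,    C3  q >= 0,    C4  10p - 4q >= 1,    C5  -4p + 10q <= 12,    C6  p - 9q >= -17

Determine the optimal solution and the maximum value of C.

p = 29/42, q = 31/21, maximum C = 2/7

Extreme points and C = -6p + 3q:
  (2/3, 0) → C = -4
  (23/8, 53/24) → C = -85/8
  (1/10, 0) → C = -3/5
  (29/42, 31/21) → C = 2/7
  (31/13, 28/13) → C = -102/13

The binding constraints are 10p - 4q = 1 and -4p + 10q = 12.
Solving simultaneously gives p = 29/42, q = 31/21.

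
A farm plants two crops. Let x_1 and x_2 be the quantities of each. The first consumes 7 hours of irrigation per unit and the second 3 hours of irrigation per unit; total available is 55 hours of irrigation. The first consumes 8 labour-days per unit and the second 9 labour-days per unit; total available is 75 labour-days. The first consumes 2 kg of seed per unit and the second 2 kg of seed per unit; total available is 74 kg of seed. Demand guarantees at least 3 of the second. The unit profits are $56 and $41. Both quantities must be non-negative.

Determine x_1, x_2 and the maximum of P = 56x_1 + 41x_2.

x_1 = 6, x_2 = 3, maximum P = 459

Feasible corners and P = 56x_1 + 41x_2:
  (0, 25/3) → P = 1025/3
  (0, 3) → P = 123
  (6, 3) → P = 459

The binding constraints are 8x_1 + 9x_2 = 75 and x_2 = 3.
Solving simultaneously gives x_1 = 6, x_2 = 3.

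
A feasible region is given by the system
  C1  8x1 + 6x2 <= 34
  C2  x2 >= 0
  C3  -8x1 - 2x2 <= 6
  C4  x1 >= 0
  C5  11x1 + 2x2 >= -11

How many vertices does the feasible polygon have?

3

Of the 10 pairwise boundary intersections, those satisfying every inequality are:
  (17/4, 0)
  (0, 17/3)
  (0, 0)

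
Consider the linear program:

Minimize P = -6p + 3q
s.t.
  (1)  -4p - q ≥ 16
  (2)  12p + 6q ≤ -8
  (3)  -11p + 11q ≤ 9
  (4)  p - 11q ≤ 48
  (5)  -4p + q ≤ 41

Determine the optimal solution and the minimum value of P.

At the optimal vertex, -4p - q = 16 and p - 11q = 48.
Solving simultaneously gives p = -128/45, q = -208/45.

p = -128/45, q = -208/45, minimum P = 16/5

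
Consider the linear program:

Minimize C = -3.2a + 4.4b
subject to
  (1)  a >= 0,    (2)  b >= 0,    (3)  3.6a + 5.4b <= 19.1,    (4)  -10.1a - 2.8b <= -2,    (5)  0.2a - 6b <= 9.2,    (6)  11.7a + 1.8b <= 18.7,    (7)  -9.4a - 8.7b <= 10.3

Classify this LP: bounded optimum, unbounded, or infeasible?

bounded optimum

Extreme points and C = -3.2a + 4.4b:
  (0, 191/54) → C = 2101/135
  (0, 5/7) → C = 22/7
  (20/101, 0) → C = -64/101
  (187/117, 0) → C = -2992/585
  (74/63, 347/126) → C = 2633/315
The feasible region has finitely many vertices and no improving ray; the minimum is -2992/585 at (187/117, 0).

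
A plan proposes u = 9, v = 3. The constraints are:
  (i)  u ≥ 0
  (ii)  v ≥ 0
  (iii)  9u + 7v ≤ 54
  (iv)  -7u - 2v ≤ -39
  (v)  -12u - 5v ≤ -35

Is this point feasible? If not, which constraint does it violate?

Constraint (iii): 9u + 7v = 102, which is not ≤ 54. All other constraints are satisfied.

not feasible — violates (iii)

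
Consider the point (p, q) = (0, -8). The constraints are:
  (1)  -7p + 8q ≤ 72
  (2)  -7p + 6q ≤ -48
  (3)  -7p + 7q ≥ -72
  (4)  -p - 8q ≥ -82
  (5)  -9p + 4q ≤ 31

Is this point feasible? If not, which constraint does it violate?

(1): -64 ≤ 72 ✓
(2): -48 ≤ -48 ✓
(3): -56 ≥ -72 ✓
(4): 64 ≥ -82 ✓
(5): -32 ≤ 31 ✓

feasible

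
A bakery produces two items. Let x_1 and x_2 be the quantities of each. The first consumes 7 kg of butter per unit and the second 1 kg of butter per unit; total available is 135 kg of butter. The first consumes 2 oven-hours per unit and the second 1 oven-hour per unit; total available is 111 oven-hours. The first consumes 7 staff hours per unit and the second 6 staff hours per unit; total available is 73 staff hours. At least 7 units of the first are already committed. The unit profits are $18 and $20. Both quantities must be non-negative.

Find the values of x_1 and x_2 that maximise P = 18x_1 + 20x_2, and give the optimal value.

At the optimal vertex, 7x_1 + 6x_2 = 73 and x_1 = 7.
Solving simultaneously gives x_1 = 7, x_2 = 4.

x_1 = 7, x_2 = 4, maximum P = 206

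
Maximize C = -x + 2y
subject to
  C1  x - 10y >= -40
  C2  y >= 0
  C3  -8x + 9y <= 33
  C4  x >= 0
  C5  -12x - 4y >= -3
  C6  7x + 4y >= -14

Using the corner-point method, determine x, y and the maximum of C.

x = 0, y = 3/4, maximum C = 3/2

Vertices and C = -x + 2y:
  (0, 0) → C = 0
  (1/4, 0) → C = -1/4
  (0, 3/4) → C = 3/2

At the optimal vertex, x = 0 and -12x - 4y = -3.
Solving simultaneously gives x = 0, y = 3/4.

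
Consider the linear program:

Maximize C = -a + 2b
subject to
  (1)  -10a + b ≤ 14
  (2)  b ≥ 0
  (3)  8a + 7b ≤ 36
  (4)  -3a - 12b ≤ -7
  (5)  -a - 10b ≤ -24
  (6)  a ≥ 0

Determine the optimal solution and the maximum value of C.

a = 0, b = 36/7, maximum C = 72/7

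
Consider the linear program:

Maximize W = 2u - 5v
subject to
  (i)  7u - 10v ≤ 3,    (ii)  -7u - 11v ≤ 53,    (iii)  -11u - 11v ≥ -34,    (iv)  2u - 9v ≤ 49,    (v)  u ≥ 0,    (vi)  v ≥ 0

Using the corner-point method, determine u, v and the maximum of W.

u = 3/7, v = 0, maximum W = 6/7

Feasible corners and W = 2u - 5v:
  (373/187, 205/187) → W = -279/187
  (3/7, 0) → W = 6/7
  (0, 34/11) → W = -170/11
  (0, 0) → W = 0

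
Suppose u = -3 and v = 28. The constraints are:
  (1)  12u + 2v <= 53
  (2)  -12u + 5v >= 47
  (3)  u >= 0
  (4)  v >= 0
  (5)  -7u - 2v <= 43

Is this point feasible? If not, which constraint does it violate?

not feasible — violates (3)

Constraint (3): u = -3, which is not ≥ 0. All other constraints are satisfied.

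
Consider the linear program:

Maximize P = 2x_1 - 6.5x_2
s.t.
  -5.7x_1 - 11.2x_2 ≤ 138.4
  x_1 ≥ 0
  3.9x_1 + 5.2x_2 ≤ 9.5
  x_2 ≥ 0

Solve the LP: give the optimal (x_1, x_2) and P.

x_1 = 95/39, x_2 = 0, maximum P = 190/39

Vertices and P = 2x_1 - 6.5x_2:
  (0, 95/52) → P = -95/8
  (0, 0) → P = 0
  (95/39, 0) → P = 190/39

At the optimal vertex, 3.9x_1 + 5.2x_2 = 9.5 and x_2 = 0.
Solving simultaneously gives x_1 = 95/39, x_2 = 0.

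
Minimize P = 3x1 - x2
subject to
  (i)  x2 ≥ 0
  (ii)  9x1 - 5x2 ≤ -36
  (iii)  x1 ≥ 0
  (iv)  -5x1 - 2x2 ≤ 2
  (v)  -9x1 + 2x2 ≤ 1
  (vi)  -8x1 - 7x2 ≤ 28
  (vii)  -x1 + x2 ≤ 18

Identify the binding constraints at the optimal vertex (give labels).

Extreme points and P = 3x1 - x2:
  (67/27, 35/3) → P = -38/9
  (27/2, 63/2) → P = 9
  (5, 23) → P = -8

The minimum is at (5, 23). Substituting into each constraint, equality holds for (v) and (vii); the remaining constraints have slack.

(v) and (vii)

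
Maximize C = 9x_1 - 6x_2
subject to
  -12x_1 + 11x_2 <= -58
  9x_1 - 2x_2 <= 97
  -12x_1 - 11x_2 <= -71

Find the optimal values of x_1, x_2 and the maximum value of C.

Vertices and C = 9x_1 - 6x_2:
  (317/25, 214/25) → C = 1569/25
  (43/8, 13/22) → C = 3945/88
  (403/41, -175/41) → C = 4677/41

x_1 = 403/41, x_2 = -175/41, maximum C = 4677/41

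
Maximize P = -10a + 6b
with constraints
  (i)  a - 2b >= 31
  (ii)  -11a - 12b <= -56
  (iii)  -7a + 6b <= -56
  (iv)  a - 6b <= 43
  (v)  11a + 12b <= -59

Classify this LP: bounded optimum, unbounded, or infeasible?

infeasible

Constraints -11a - 12b ≤ -56 and 11a + 12b ≤ -59 have parallel boundaries but demand opposite sides — no point can satisfy both, so the region is empty.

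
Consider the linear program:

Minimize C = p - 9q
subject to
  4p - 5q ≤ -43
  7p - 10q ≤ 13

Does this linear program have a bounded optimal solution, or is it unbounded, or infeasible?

unbounded

From the feasible point (-99, -353/5), moving in the direction (5, 4) keeps every constraint satisfied while C decreases without bound.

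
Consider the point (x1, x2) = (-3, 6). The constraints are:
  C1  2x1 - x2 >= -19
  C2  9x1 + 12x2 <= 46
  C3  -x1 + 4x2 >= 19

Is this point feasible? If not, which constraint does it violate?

feasible

C1: -12 ≥ -19 ✓
C2: 45 ≤ 46 ✓
C3: 27 ≥ 19 ✓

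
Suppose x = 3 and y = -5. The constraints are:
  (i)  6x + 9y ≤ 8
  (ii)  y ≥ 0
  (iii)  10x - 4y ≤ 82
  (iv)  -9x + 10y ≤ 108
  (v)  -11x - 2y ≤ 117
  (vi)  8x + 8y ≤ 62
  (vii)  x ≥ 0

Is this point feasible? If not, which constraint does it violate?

Constraint (ii): y = -5, which is not ≥ 0. All other constraints are satisfied.

not feasible — violates (ii)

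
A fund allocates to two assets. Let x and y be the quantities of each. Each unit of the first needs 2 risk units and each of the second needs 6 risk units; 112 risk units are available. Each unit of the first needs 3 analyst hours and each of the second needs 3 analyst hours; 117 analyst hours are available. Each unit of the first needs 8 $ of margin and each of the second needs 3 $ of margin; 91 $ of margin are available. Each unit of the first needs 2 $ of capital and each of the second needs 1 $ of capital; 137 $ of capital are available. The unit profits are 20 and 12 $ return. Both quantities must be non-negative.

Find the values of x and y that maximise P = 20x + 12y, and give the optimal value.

x = 5, y = 17, maximum P = 304

Extreme points and P = 20x + 12y:
  (0, 0) → P = 0
  (0, 56/3) → P = 224
  (91/8, 0) → P = 455/2
  (5, 17) → P = 304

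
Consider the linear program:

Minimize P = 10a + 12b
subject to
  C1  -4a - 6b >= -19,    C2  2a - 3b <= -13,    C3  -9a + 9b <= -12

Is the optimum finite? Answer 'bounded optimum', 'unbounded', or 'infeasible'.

infeasible

The boundaries -4a - 6b = -19 and 2a - 3b = -13 meet at (-7/8, 15/4), but that point violates -9a + 9b ≤ -12. Every candidate vertex is excluded by some other constraint, so the feasible region is empty.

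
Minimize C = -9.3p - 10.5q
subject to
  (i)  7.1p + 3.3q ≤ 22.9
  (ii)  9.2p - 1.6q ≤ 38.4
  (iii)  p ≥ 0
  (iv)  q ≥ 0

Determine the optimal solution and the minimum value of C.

Corner points and C = -9.3p - 10.5q:
  (0, 229/33) → C = -1603/22
  (229/71, 0) → C = -21297/710
  (0, 0) → C = 0

At the optimal vertex, 7.1p + 3.3q = 22.9 and p = 0.
Solving simultaneously gives p = 0, q = 229/33.

p = 0, q = 229/33, minimum C = -1603/22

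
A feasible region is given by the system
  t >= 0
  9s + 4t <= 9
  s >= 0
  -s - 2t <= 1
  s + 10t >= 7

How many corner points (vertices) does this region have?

3

Of the 10 pairwise boundary intersections, those satisfying every inequality are:
  (0, 9/4)
  (31/43, 27/43)
  (0, 7/10)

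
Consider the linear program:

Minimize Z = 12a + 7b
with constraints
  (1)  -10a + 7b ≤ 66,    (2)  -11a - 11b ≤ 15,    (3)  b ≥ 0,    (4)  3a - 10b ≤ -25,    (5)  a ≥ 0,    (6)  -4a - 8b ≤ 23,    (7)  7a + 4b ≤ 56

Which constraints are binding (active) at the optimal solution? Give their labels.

Corner points and Z = 12a + 7b:
  (0, 66/7) → Z = 66
  (128/89, 1022/89) → Z = 8690/89
  (0, 5/2) → Z = 35/2
  (230/41, 343/82) → Z = 7921/82

The minimum is at (0, 5/2). Substituting into each constraint, equality holds for (4) and (5); the remaining constraints have slack.

(4) and (5)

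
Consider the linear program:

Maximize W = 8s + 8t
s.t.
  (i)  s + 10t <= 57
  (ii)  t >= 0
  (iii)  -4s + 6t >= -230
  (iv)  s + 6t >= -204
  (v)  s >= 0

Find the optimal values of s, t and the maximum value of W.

s = 57, t = 0, maximum W = 456

Vertices and W = 8s + 8t:
  (57, 0) → W = 456
  (0, 57/10) → W = 228/5
  (0, 0) → W = 0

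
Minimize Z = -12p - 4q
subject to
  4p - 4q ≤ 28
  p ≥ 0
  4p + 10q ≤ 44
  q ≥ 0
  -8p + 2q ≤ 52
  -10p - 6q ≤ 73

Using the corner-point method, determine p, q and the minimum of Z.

At the optimal vertex, 4p - 4q = 28 and 4p + 10q = 44.
Solving simultaneously gives p = 57/7, q = 8/7.

p = 57/7, q = 8/7, minimum Z = -716/7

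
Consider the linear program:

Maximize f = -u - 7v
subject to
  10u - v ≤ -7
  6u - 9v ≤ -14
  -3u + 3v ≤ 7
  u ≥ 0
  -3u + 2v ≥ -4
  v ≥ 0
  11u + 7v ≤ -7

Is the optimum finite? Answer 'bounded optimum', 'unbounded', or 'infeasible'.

The boundaries 6u - 9v = -14 and -3u + 3v = 7 meet at (-7/3, 0), but that point violates u ≥ 0. Every candidate vertex is excluded by some other constraint, so the feasible region is empty.

infeasible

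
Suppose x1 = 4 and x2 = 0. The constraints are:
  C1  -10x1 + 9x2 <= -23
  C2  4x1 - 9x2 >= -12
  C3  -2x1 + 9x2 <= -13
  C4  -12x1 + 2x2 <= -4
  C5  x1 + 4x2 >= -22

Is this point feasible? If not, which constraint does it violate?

Constraint C3: -2x1 + 9x2 = -8, which is not ≤ -13. All other constraints are satisfied.

not feasible — violates C3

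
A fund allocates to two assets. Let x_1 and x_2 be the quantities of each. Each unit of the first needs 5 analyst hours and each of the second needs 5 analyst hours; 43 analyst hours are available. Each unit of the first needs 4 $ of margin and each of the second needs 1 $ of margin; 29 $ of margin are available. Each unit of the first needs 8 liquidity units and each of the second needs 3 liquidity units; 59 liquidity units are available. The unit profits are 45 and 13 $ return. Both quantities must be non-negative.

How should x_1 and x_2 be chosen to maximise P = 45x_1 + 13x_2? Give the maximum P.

x_1 = 7, x_2 = 1, maximum P = 328

At the optimal vertex, 4x_1 + x_2 = 29 and 8x_1 + 3x_2 = 59.
Solving simultaneously gives x_1 = 7, x_2 = 1.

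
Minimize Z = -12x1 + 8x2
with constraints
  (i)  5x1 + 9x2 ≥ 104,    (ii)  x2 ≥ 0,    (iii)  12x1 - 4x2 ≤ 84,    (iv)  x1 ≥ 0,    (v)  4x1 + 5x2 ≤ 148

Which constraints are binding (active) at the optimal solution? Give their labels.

Vertices and Z = -12x1 + 8x2:
  (293/32, 207/32) → Z = -465/8
  (0, 104/9) → Z = 832/9
  (253/19, 360/19) → Z = -156/19
  (0, 148/5) → Z = 1184/5

The minimum is at (293/32, 207/32). Substituting into each constraint, equality holds for (i) and (iii); the remaining constraints have slack.

(i) and (iii)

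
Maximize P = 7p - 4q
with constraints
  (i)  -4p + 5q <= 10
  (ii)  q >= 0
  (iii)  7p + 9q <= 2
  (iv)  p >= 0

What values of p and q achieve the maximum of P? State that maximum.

p = 2/7, q = 0, maximum P = 2

Extreme points and P = 7p - 4q:
  (2/7, 0) → P = 2
  (0, 0) → P = 0
  (0, 2/9) → P = -8/9

The optimum lies where q = 0 and 7p + 9q = 2.
Solving simultaneously gives p = 2/7, q = 0.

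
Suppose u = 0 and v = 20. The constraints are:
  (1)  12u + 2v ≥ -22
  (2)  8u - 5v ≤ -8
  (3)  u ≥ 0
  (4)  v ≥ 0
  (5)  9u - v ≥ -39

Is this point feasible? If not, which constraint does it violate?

feasible

(1): 40 ≥ -22 ✓
(2): -100 ≤ -8 ✓
(3): 0 ≥ 0 ✓
(4): 20 ≥ 0 ✓
(5): -20 ≥ -39 ✓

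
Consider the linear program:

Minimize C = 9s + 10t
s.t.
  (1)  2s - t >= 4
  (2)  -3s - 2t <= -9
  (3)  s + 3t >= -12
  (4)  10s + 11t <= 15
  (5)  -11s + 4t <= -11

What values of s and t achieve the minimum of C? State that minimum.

s = 51/7, t = -45/7, minimum C = 9/7

Vertices and C = 9s + 10t:
  (51/7, -45/7) → C = 9/7
  (69/13, -45/13) → C = 171/13
  (177/19, -135/19) → C = 243/19

The optimum lies where -3s - 2t = -9 and s + 3t = -12.
Solving simultaneously gives s = 51/7, t = -45/7.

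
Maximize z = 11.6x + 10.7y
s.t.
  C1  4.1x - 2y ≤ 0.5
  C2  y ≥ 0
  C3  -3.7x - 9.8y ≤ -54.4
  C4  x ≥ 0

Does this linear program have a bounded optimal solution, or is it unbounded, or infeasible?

unbounded

From the feasible point (1895/793, 7373/1586), moving in the direction (0, 1) keeps every constraint satisfied while z increases without bound.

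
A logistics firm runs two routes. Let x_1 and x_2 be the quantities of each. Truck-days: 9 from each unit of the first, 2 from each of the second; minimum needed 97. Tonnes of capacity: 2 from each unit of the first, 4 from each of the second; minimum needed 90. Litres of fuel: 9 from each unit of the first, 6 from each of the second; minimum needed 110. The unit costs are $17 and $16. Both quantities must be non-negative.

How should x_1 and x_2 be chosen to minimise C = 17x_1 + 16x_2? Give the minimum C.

Feasible corners and C = 17x_1 + 16x_2:
  (0, 97/2) → C = 776
  (45, 0) → C = 765
  (13/2, 77/4) → C = 837/2
The feasible region is unbounded (it extends along (0, 1), (1, 0)), but C strictly increases along every unbounded feasible direction, so there is no improving ray and the minimum is attained at a vertex.

x_1 = 13/2, x_2 = 77/4, minimum C = 837/2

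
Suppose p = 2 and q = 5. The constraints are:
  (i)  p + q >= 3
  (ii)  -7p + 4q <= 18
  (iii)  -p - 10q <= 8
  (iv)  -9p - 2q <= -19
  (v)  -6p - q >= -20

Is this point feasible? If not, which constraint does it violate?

feasible

(i): 7 ≥ 3 ✓
(ii): 6 ≤ 18 ✓
(iii): -52 ≤ 8 ✓
(iv): -28 ≤ -19 ✓
(v): -17 ≥ -20 ✓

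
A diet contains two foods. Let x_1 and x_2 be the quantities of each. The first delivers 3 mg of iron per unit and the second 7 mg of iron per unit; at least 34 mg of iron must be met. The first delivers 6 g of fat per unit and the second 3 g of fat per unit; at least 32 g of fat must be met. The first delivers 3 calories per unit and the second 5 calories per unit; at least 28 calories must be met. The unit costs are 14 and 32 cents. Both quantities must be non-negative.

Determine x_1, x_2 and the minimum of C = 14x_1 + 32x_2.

Feasible corners and C = 14x_1 + 32x_2:
  (0, 32/3) → C = 1024/3
  (34/3, 0) → C = 476/3
  (13/3, 3) → C = 470/3
  (76/21, 24/7) → C = 3368/21
The feasible region is unbounded (it extends along (0, 1), (1, 0)), but C strictly increases along every unbounded feasible direction, so there is no improving ray and the minimum is attained at a vertex.

The optimum lies where 3x_1 + 7x_2 = 34 and 3x_1 + 5x_2 = 28.
Solving simultaneously gives x_1 = 13/3, x_2 = 3.

x_1 = 13/3, x_2 = 3, minimum C = 470/3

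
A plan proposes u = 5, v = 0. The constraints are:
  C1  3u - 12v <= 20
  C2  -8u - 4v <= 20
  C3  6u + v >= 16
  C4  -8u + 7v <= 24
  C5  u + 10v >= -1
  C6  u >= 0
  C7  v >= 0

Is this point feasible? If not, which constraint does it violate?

C1: 15 ≤ 20 ✓
C2: -40 ≤ 20 ✓
C3: 30 ≥ 16 ✓
C4: -40 ≤ 24 ✓
C5: 5 ≥ -1 ✓
C6: 5 ≥ 0 ✓
C7: 0 ≥ 0 ✓

feasible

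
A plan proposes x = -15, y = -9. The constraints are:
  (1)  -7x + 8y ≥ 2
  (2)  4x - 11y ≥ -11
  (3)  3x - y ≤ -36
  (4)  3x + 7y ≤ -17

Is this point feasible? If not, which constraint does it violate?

feasible

(1): 33 ≥ 2 ✓
(2): 39 ≥ -11 ✓
(3): -36 ≤ -36 ✓
(4): -108 ≤ -17 ✓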